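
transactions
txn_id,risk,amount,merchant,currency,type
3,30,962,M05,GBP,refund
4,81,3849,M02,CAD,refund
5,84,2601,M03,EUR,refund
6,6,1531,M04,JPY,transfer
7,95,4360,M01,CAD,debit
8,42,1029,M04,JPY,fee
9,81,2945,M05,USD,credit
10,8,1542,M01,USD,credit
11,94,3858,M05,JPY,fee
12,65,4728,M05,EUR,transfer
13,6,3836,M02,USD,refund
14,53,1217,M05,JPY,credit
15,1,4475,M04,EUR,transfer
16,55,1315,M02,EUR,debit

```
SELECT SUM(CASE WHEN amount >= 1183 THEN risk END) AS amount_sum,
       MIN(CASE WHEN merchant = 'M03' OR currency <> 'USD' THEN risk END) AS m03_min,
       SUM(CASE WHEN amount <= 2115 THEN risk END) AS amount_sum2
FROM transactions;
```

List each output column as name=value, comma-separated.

[amount_sum: amount >= 1183]
txn_id=3: ✗
txn_id=4: ✓ → 81
txn_id=5: ✓ → 84
txn_id=6: ✓ → 6
txn_id=7: ✓ → 95
txn_id=8: ✗
txn_id=9: ✓ → 81
txn_id=10: ✓ → 8
txn_id=11: ✓ → 94
txn_id=12: ✓ → 65
txn_id=13: ✓ → 6
txn_id=14: ✓ → 53
txn_id=15: ✓ → 1
txn_id=16: ✓ → 55
amount_sum = 81 + 84 + 6 + 95 + 81 + 8 + 94 + 65 + 6 + 53 + 1 + 55 = 629
—
[m03_min: merchant = 'M03' OR currency <> 'USD']
txn_id=3: ✓ → 30
txn_id=4: ✓ → 81
txn_id=5: ✓ → 84
txn_id=6: ✓ → 6
txn_id=7: ✓ → 95
txn_id=8: ✓ → 42
txn_id=9: ✗
txn_id=10: ✗
txn_id=11: ✓ → 94
txn_id=12: ✓ → 65
txn_id=13: ✗
txn_id=14: ✓ → 53
txn_id=15: ✓ → 1
txn_id=16: ✓ → 55
m03_min = MIN(30, 81, 84, 6, 95, 42, 94, 65, 53, 1, 55) = 1
—
[amount_sum2: amount <= 2115]
txn_id=3: ✓ → 30
txn_id=4: ✗
txn_id=5: ✗
txn_id=6: ✓ → 6
txn_id=7: ✗
txn_id=8: ✓ → 42
txn_id=9: ✗
txn_id=10: ✓ → 8
txn_id=11: ✗
txn_id=12: ✗
txn_id=13: ✗
txn_id=14: ✓ → 53
txn_id=15: ✗
txn_id=16: ✓ → 55
amount_sum2 = 30 + 6 + 42 + 8 + 53 + 55 = 194

amount_sum=629, m03_min=1, amount_sum2=194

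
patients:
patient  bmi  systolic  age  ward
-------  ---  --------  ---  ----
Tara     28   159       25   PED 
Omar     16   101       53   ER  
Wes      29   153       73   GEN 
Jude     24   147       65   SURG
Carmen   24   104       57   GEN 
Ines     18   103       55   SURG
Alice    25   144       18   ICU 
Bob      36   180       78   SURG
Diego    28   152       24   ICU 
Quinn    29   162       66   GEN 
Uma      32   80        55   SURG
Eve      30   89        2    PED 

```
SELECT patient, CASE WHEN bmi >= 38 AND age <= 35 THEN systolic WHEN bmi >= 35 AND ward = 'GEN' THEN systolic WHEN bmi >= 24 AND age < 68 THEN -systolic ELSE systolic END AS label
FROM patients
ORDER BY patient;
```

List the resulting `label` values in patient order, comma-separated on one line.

-144, 180, -104, -152, -89, 103, -147, 101, -162, -159, -80, 153

patient=Alice: bmi >= 24 AND age < 68 → -144
patient=Bob: ELSE → 180
patient=Carmen: bmi >= 24 AND age < 68 → -104
patient=Diego: bmi >= 24 AND age < 68 → -152
patient=Eve: bmi >= 24 AND age < 68 → -89
patient=Ines: ELSE → 103
patient=Jude: bmi >= 24 AND age < 68 → -147
patient=Omar: ELSE → 101
patient=Quinn: bmi >= 24 AND age < 68 → -162
patient=Tara: bmi >= 24 AND age < 68 → -159
patient=Uma: bmi >= 24 AND age < 68 → -80
patient=Wes: ELSE → 153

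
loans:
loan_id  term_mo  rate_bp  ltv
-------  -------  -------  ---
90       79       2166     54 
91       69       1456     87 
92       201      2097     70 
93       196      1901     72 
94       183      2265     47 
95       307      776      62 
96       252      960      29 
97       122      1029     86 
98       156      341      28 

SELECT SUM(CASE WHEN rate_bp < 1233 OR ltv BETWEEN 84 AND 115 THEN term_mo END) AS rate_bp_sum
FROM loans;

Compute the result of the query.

906

loan_id=90: ✗
loan_id=91: ✓ → 69
loan_id=92: ✗
loan_id=93: ✗
loan_id=94: ✗
loan_id=95: ✓ → 307
loan_id=96: ✓ → 252
loan_id=97: ✓ → 122
loan_id=98: ✓ → 156
rate_bp_sum = 69 + 307 + 252 + 122 + 156 = 906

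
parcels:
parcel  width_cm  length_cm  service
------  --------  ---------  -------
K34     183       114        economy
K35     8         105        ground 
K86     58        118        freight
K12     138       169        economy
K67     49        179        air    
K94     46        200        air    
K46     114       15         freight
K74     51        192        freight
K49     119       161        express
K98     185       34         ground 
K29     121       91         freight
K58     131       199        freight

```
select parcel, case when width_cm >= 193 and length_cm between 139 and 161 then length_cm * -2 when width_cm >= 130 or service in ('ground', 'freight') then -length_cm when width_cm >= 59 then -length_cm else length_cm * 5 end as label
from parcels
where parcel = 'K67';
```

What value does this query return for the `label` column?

895

parcel = K67: width_cm=49, length_cm=179, service=air.
width_cm >= 193 and length_cm between 139 and 161 → false
width_cm >= 130 or service in ('ground', 'freight') → false
width_cm >= 59 → false
No prior WHEN matched → ELSE → 895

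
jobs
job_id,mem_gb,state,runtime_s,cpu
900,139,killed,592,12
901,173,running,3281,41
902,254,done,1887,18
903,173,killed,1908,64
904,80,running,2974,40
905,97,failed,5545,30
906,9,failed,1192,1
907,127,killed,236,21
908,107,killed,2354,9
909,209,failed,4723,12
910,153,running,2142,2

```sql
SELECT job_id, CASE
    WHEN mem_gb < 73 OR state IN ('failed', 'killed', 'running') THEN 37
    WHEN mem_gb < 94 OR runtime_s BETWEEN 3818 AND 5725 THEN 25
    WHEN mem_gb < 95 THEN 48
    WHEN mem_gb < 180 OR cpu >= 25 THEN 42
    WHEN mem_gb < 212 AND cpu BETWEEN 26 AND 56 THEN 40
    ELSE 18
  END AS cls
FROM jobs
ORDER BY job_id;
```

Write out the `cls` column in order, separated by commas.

37, 37, 18, 37, 37, 37, 37, 37, 37, 37, 37

job_id=900: mem_gb < 73 OR state IN ('failed', 'killed', 'running') → 37
job_id=901: mem_gb < 73 OR state IN ('failed', 'killed', 'running') → 37
job_id=902: ELSE → 18
job_id=903: mem_gb < 73 OR state IN ('failed', 'killed', 'running') → 37
job_id=904: mem_gb < 73 OR state IN ('failed', 'killed', 'running') → 37
job_id=905: mem_gb < 73 OR state IN ('failed', 'killed', 'running') → 37
job_id=906: mem_gb < 73 OR state IN ('failed', 'killed', 'running') → 37
job_id=907: mem_gb < 73 OR state IN ('failed', 'killed', 'running') → 37
job_id=908: mem_gb < 73 OR state IN ('failed', 'killed', 'running') → 37
job_id=909: mem_gb < 73 OR state IN ('failed', 'killed', 'running') → 37
job_id=910: mem_gb < 73 OR state IN ('failed', 'killed', 'running') → 37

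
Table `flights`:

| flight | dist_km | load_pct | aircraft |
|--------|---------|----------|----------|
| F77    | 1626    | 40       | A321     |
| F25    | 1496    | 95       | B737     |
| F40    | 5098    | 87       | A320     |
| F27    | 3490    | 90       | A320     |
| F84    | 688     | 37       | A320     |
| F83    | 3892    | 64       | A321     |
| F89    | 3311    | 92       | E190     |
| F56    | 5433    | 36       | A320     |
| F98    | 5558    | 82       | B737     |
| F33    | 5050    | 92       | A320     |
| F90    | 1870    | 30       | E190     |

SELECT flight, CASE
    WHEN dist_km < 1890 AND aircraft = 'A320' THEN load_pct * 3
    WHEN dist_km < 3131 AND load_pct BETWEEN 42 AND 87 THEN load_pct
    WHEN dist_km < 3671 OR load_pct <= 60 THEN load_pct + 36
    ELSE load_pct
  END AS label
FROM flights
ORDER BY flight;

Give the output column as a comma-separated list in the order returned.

flight=F25: dist_km < 3671 OR load_pct <= 60 → 131
flight=F27: dist_km < 3671 OR load_pct <= 60 → 126
flight=F33: ELSE → 92
flight=F40: ELSE → 87
flight=F56: dist_km < 3671 OR load_pct <= 60 → 72
flight=F77: dist_km < 3671 OR load_pct <= 60 → 76
flight=F83: ELSE → 64
flight=F84: dist_km < 1890 AND aircraft = 'A320' → 111
flight=F89: dist_km < 3671 OR load_pct <= 60 → 128
flight=F90: dist_km < 3671 OR load_pct <= 60 → 66
flight=F98: ELSE → 82

131, 126, 92, 87, 72, 76, 64, 111, 128, 66, 82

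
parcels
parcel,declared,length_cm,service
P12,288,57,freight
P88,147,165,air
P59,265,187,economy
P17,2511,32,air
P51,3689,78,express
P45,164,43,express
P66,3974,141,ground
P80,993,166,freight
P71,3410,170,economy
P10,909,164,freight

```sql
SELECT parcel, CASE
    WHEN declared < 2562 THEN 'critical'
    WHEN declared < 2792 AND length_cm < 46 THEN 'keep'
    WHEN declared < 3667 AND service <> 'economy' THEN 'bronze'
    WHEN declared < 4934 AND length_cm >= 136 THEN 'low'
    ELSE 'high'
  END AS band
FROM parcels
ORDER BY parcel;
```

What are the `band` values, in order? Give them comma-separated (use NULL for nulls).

critical, critical, critical, critical, high, critical, low, low, critical, critical

parcel=P10: declared < 2562 → critical
parcel=P12: declared < 2562 → critical
parcel=P17: declared < 2562 → critical
parcel=P45: declared < 2562 → critical
parcel=P51: ELSE → high
parcel=P59: declared < 2562 → critical
parcel=P66: declared < 4934 AND length_cm >= 136 → low
parcel=P71: declared < 4934 AND length_cm >= 136 → low
parcel=P80: declared < 2562 → critical
parcel=P88: declared < 2562 → critical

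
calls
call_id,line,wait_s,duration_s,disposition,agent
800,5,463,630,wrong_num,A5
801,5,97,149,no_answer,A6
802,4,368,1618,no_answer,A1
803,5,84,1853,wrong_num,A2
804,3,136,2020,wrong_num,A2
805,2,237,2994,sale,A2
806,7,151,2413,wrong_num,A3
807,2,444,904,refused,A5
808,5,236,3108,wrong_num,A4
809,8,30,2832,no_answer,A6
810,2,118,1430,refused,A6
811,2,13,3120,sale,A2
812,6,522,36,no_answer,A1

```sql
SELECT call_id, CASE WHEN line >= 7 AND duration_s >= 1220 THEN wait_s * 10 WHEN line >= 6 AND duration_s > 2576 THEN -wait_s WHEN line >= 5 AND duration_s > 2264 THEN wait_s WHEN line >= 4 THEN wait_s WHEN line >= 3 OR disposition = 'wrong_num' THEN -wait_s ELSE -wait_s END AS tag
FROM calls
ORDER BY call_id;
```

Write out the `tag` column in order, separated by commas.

463, 97, 368, 84, -136, -237, 1510, -444, 236, 300, -118, -13, 522

call_id=800: line >= 4 → 463
call_id=801: line >= 4 → 97
call_id=802: line >= 4 → 368
call_id=803: line >= 4 → 84
call_id=804: line >= 3 OR disposition = 'wrong_num' → -136
call_id=805: ELSE → -237
call_id=806: line >= 7 AND duration_s >= 1220 → 1510
call_id=807: ELSE → -444
call_id=808: line >= 5 AND duration_s > 2264 → 236
call_id=809: line >= 7 AND duration_s >= 1220 → 300
call_id=810: ELSE → -118
call_id=811: ELSE → -13
call_id=812: line >= 4 → 522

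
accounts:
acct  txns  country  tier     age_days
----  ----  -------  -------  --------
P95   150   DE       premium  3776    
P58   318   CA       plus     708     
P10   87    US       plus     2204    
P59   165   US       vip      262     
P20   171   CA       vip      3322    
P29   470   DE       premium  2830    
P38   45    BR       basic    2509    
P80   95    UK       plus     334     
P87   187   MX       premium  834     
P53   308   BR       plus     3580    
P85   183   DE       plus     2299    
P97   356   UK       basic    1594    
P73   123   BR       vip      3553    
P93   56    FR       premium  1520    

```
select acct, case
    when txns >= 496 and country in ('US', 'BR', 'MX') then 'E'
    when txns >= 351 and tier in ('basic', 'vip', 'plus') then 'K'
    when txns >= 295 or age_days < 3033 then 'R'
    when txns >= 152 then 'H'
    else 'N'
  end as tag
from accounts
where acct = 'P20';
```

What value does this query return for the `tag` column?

H

acct = P20: txns=171, country=CA, tier=vip, age_days=3322.
txns >= 496 and country in ('US', 'BR', 'MX') → false
txns >= 351 and tier in ('basic', 'vip', 'plus') → false
txns >= 295 or age_days < 3033 → false
txns >= 152 → true → H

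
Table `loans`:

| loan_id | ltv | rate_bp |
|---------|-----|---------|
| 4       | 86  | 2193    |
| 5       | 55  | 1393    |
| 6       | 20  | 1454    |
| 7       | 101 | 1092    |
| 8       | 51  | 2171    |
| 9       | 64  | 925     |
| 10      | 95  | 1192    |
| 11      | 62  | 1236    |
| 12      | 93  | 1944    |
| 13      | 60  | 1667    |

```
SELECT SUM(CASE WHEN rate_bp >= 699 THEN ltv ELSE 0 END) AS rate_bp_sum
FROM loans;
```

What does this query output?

loan_id=4: ✓ → 86
loan_id=5: ✓ → 55
loan_id=6: ✓ → 20
loan_id=7: ✓ → 101
loan_id=8: ✓ → 51
loan_id=9: ✓ → 64
loan_id=10: ✓ → 95
loan_id=11: ✓ → 62
loan_id=12: ✓ → 93
loan_id=13: ✓ → 60
rate_bp_sum = 86 + 55 + 20 + 101 + 51 + 64 + 95 + 62 + 93 + 60 = 687

687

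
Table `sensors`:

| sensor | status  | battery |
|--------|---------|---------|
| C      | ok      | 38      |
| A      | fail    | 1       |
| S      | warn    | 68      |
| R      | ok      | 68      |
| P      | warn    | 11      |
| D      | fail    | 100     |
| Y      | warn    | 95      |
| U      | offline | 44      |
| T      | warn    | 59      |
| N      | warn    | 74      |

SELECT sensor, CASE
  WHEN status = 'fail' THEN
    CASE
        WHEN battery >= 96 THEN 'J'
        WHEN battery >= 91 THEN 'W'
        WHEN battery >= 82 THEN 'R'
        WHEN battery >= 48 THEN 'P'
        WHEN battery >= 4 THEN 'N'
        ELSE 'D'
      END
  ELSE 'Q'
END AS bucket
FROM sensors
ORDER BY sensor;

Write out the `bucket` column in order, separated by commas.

sensor=A: status='fail' → inner[ELSE] → D
sensor=C: status='ok' → outer ELSE → Q
sensor=D: status='fail' → inner[battery >= 96] → J
sensor=N: status='warn' → outer ELSE → Q
sensor=P: status='warn' → outer ELSE → Q
sensor=R: status='ok' → outer ELSE → Q
sensor=S: status='warn' → outer ELSE → Q
sensor=T: status='warn' → outer ELSE → Q
sensor=U: status='offline' → outer ELSE → Q
sensor=Y: status='warn' → outer ELSE → Q

D, Q, J, Q, Q, Q, Q, Q, Q, Q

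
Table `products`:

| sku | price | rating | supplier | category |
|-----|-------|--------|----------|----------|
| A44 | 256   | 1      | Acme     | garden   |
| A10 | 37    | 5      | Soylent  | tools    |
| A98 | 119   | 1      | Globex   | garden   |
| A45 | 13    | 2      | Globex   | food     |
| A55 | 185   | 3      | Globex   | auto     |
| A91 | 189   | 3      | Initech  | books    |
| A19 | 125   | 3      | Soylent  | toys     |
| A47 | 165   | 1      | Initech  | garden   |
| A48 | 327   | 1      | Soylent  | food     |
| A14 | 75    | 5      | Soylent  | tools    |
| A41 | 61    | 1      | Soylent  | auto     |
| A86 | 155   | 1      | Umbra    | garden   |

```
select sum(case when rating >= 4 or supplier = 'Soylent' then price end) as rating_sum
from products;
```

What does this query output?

625

sku=A44: ✗
sku=A10: ✓ → 37
sku=A98: ✗
sku=A45: ✗
sku=A55: ✗
sku=A91: ✗
sku=A19: ✓ → 125
sku=A47: ✗
sku=A48: ✓ → 327
sku=A14: ✓ → 75
sku=A41: ✓ → 61
sku=A86: ✗
rating_sum = 37 + 125 + 327 + 75 + 61 = 625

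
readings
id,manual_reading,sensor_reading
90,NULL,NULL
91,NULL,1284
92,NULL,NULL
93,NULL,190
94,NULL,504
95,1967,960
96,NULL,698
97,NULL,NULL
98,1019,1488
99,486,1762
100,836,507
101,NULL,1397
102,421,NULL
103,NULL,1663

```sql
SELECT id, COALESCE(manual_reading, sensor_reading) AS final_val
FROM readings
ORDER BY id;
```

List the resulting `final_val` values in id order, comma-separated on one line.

id=90: manual_reading=NULL, sensor_reading=NULL (all NULL) → NULL
id=91: manual_reading=NULL, sensor_reading=1284 → 1284
id=92: manual_reading=NULL, sensor_reading=NULL (all NULL) → NULL
id=93: manual_reading=NULL, sensor_reading=190 → 190
id=94: manual_reading=NULL, sensor_reading=504 → 504
id=95: manual_reading=1967 → 1967
id=96: manual_reading=NULL, sensor_reading=698 → 698
id=97: manual_reading=NULL, sensor_reading=NULL (all NULL) → NULL
id=98: manual_reading=1019 → 1019
id=99: manual_reading=486 → 486
id=100: manual_reading=836 → 836
id=101: manual_reading=NULL, sensor_reading=1397 → 1397
id=102: manual_reading=421 → 421
id=103: manual_reading=NULL, sensor_reading=1663 → 1663

NULL, 1284, NULL, 190, 504, 1967, 698, NULL, 1019, 486, 836, 1397, 421, 1663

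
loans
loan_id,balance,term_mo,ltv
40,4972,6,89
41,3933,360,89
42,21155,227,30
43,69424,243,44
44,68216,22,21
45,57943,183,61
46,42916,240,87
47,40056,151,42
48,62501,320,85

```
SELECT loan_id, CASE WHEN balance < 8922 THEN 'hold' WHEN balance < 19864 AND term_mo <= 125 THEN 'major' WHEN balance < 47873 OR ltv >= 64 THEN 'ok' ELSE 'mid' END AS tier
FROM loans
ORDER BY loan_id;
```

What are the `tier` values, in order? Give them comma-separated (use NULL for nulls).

hold, hold, ok, mid, mid, mid, ok, ok, ok

loan_id=40: balance < 8922 → hold
loan_id=41: balance < 8922 → hold
loan_id=42: balance < 47873 OR ltv >= 64 → ok
loan_id=43: ELSE → mid
loan_id=44: ELSE → mid
loan_id=45: ELSE → mid
loan_id=46: balance < 47873 OR ltv >= 64 → ok
loan_id=47: balance < 47873 OR ltv >= 64 → ok
loan_id=48: balance < 47873 OR ltv >= 64 → ok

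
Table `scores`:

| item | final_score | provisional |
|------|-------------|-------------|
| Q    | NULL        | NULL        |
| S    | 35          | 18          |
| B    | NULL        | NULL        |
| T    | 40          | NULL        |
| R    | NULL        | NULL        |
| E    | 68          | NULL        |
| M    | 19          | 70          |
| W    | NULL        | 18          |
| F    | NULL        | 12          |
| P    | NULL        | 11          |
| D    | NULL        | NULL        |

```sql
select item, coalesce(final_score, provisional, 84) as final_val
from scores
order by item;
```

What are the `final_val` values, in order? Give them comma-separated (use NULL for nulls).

84, 84, 68, 12, 19, 11, 84, 84, 35, 40, 18

item=B: final_score=NULL, provisional=NULL, → literal 84 → 84
item=D: final_score=NULL, provisional=NULL, → literal 84 → 84
item=E: final_score=68 → 68
item=F: final_score=NULL, provisional=12 → 12
item=M: final_score=19 → 19
item=P: final_score=NULL, provisional=11 → 11
item=Q: final_score=NULL, provisional=NULL, → literal 84 → 84
item=R: final_score=NULL, provisional=NULL, → literal 84 → 84
item=S: final_score=35 → 35
item=T: final_score=40 → 40
item=W: final_score=NULL, provisional=18 → 18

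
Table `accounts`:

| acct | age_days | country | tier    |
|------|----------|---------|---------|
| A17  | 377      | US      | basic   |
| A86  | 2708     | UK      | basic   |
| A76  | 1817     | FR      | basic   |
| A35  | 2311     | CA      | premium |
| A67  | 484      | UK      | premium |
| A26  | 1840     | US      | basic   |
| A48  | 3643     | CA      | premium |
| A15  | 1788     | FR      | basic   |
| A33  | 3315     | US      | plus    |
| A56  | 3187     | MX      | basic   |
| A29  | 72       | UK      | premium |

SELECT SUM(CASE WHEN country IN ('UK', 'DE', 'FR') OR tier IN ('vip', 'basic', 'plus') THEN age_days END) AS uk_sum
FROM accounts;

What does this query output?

15588

acct=A17: ✓ → 377
acct=A86: ✓ → 2708
acct=A76: ✓ → 1817
acct=A35: ✗
acct=A67: ✓ → 484
acct=A26: ✓ → 1840
acct=A48: ✗
acct=A15: ✓ → 1788
acct=A33: ✓ → 3315
acct=A56: ✓ → 3187
acct=A29: ✓ → 72
uk_sum = 377 + 2708 + 1817 + 484 + 1840 + 1788 + 3315 + 3187 + 72 = 15588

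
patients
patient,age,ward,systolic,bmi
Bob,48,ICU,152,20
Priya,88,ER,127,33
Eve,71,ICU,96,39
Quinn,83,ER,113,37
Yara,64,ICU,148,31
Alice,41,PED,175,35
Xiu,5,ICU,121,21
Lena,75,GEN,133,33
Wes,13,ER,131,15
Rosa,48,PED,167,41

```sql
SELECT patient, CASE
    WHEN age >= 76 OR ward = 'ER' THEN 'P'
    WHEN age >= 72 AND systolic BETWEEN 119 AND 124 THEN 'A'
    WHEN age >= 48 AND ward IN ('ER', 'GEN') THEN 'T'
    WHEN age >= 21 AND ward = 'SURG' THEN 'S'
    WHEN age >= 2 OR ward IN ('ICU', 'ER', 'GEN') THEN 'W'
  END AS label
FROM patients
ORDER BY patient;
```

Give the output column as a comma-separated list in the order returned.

patient=Alice: age >= 2 OR ward IN ('ICU', 'ER', 'GEN') → W
patient=Bob: age >= 2 OR ward IN ('ICU', 'ER', 'GEN') → W
patient=Eve: age >= 2 OR ward IN ('ICU', 'ER', 'GEN') → W
patient=Lena: age >= 48 AND ward IN ('ER', 'GEN') → T
patient=Priya: age >= 76 OR ward = 'ER' → P
patient=Quinn: age >= 76 OR ward = 'ER' → P
patient=Rosa: age >= 2 OR ward IN ('ICU', 'ER', 'GEN') → W
patient=Wes: age >= 76 OR ward = 'ER' → P
patient=Xiu: age >= 2 OR ward IN ('ICU', 'ER', 'GEN') → W
patient=Yara: age >= 2 OR ward IN ('ICU', 'ER', 'GEN') → W

W, W, W, T, P, P, W, P, W, W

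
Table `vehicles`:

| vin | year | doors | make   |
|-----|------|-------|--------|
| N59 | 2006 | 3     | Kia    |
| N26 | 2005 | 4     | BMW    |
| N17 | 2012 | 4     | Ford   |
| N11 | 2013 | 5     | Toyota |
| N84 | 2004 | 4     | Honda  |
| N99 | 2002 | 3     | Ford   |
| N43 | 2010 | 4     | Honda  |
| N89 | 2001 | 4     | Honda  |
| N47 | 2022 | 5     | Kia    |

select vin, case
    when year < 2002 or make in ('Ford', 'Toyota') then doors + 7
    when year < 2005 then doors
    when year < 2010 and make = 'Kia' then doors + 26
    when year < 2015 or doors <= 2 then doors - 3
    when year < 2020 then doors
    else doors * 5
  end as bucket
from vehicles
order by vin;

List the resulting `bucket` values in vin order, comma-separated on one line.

12, 11, 1, 1, 25, 29, 4, 11, 10

vin=N11: year < 2002 or make in ('Ford', 'Toyota') → 12
vin=N17: year < 2002 or make in ('Ford', 'Toyota') → 11
vin=N26: year < 2015 or doors <= 2 → 1
vin=N43: year < 2015 or doors <= 2 → 1
vin=N47: ELSE → 25
vin=N59: year < 2010 and make = 'Kia' → 29
vin=N84: year < 2005 → 4
vin=N89: year < 2002 or make in ('Ford', 'Toyota') → 11
vin=N99: year < 2002 or make in ('Ford', 'Toyota') → 10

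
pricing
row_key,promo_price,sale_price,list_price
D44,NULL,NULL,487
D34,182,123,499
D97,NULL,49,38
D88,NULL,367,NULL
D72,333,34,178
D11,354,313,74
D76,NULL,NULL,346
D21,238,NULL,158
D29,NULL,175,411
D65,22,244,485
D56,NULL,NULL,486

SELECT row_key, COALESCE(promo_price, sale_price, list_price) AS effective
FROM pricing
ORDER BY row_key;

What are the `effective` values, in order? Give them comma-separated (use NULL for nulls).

row_key=D11: promo_price=354 → 354
row_key=D21: promo_price=238 → 238
row_key=D29: promo_price=NULL, sale_price=175 → 175
row_key=D34: promo_price=182 → 182
row_key=D44: promo_price=NULL, sale_price=NULL, list_price=487 → 487
row_key=D56: promo_price=NULL, sale_price=NULL, list_price=486 → 486
row_key=D65: promo_price=22 → 22
row_key=D72: promo_price=333 → 333
row_key=D76: promo_price=NULL, sale_price=NULL, list_price=346 → 346
row_key=D88: promo_price=NULL, sale_price=367 → 367
row_key=D97: promo_price=NULL, sale_price=49 → 49

354, 238, 175, 182, 487, 486, 22, 333, 346, 367, 49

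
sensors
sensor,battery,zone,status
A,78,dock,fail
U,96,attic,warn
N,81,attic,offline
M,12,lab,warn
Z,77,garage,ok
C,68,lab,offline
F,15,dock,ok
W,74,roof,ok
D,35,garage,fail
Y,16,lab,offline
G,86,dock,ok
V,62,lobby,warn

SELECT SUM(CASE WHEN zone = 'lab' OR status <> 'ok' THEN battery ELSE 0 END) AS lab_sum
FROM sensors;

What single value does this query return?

448

sensor=A: ✓ → 78
sensor=U: ✓ → 96
sensor=N: ✓ → 81
sensor=M: ✓ → 12
sensor=Z: ✗
sensor=C: ✓ → 68
sensor=F: ✗
sensor=W: ✗
sensor=D: ✓ → 35
sensor=Y: ✓ → 16
sensor=G: ✗
sensor=V: ✓ → 62
lab_sum = 78 + 96 + 81 + 12 + 68 + 35 + 16 + 62 = 448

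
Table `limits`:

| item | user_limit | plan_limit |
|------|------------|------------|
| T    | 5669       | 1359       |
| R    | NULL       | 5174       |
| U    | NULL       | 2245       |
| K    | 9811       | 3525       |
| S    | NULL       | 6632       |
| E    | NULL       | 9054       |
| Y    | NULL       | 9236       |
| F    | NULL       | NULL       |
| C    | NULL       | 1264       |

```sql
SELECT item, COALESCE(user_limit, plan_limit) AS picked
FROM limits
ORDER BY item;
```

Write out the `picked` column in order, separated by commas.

1264, 9054, NULL, 9811, 5174, 6632, 5669, 2245, 9236

item=C: user_limit=NULL, plan_limit=1264 → 1264
item=E: user_limit=NULL, plan_limit=9054 → 9054
item=F: user_limit=NULL, plan_limit=NULL (all NULL) → NULL
item=K: user_limit=9811 → 9811
item=R: user_limit=NULL, plan_limit=5174 → 5174
item=S: user_limit=NULL, plan_limit=6632 → 6632
item=T: user_limit=5669 → 5669
item=U: user_limit=NULL, plan_limit=2245 → 2245
item=Y: user_limit=NULL, plan_limit=9236 → 9236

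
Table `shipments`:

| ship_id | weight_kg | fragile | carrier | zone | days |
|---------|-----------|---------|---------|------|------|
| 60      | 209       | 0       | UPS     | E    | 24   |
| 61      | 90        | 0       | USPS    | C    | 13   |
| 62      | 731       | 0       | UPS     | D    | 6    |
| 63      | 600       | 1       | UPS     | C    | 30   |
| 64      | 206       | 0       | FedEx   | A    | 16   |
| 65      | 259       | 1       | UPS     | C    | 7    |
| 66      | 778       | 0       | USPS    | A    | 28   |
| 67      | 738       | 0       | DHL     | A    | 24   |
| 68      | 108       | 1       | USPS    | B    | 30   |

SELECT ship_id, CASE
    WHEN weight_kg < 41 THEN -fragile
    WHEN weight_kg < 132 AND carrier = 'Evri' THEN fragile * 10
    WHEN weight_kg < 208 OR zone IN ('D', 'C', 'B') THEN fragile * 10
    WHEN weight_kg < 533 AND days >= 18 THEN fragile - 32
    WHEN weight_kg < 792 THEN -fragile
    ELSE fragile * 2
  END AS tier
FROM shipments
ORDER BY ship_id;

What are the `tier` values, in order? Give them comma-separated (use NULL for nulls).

-32, 0, 0, 10, 0, 10, 0, 0, 10

ship_id=60: weight_kg < 533 AND days >= 18 → -32
ship_id=61: weight_kg < 208 OR zone IN ('D', 'C', 'B') → 0
ship_id=62: weight_kg < 208 OR zone IN ('D', 'C', 'B') → 0
ship_id=63: weight_kg < 208 OR zone IN ('D', 'C', 'B') → 10
ship_id=64: weight_kg < 208 OR zone IN ('D', 'C', 'B') → 0
ship_id=65: weight_kg < 208 OR zone IN ('D', 'C', 'B') → 10
ship_id=66: weight_kg < 792 → 0
ship_id=67: weight_kg < 792 → 0
ship_id=68: weight_kg < 208 OR zone IN ('D', 'C', 'B') → 10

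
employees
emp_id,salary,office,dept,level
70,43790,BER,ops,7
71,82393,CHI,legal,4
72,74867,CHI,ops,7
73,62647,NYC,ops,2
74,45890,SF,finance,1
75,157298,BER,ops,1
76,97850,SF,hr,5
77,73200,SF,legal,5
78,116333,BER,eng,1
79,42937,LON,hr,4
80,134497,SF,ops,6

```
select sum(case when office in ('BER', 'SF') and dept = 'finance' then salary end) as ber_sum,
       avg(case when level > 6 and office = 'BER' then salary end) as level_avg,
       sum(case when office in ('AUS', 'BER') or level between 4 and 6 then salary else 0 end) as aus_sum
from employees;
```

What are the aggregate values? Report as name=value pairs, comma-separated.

[ber_sum: office in ('BER', 'SF') and dept = 'finance']
emp_id=70: ✗
emp_id=71: ✗
emp_id=72: ✗
emp_id=73: ✗
emp_id=74: ✓ → 45890
emp_id=75: ✗
emp_id=76: ✗
emp_id=77: ✗
emp_id=78: ✗
emp_id=79: ✗
emp_id=80: ✗
ber_sum = 45890
—
[level_avg: level > 6 and office = 'BER']
emp_id=70: ✓ → 43790
emp_id=71: ✗
emp_id=72: ✗
emp_id=73: ✗
emp_id=74: ✗
emp_id=75: ✗
emp_id=76: ✗
emp_id=77: ✗
emp_id=78: ✗
emp_id=79: ✗
emp_id=80: ✗
level_avg = 43790
—
[aus_sum: office in ('AUS', 'BER') or level between 4 and 6]
emp_id=70: ✓ → 43790
emp_id=71: ✓ → 82393
emp_id=72: ✗
emp_id=73: ✗
emp_id=74: ✗
emp_id=75: ✓ → 157298
emp_id=76: ✓ → 97850
emp_id=77: ✓ → 73200
emp_id=78: ✓ → 116333
emp_id=79: ✓ → 42937
emp_id=80: ✓ → 134497
aus_sum = 43790 + 82393 + 157298 + 97850 + 73200 + 116333 + 42937 + 134497 = 748298

ber_sum=45890, level_avg=43790, aus_sum=748298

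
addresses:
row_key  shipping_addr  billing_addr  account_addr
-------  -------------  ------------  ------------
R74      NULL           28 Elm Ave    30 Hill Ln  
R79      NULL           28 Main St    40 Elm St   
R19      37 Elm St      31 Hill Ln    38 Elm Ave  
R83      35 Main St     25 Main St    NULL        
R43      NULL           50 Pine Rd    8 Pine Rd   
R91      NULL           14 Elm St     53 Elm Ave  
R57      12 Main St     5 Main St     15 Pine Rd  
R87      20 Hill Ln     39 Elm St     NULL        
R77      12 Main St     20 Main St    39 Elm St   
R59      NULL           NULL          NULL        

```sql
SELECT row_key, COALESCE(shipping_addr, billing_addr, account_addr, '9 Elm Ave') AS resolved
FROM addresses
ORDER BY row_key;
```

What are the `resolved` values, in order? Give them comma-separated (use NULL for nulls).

row_key=R19: shipping_addr=37 Elm St → 37 Elm St
row_key=R43: shipping_addr=NULL, billing_addr=50 Pine Rd → 50 Pine Rd
row_key=R57: shipping_addr=12 Main St → 12 Main St
row_key=R59: shipping_addr=NULL, billing_addr=NULL, account_addr=NULL, → literal 9 Elm Ave → 9 Elm Ave
row_key=R74: shipping_addr=NULL, billing_addr=28 Elm Ave → 28 Elm Ave
row_key=R77: shipping_addr=12 Main St → 12 Main St
row_key=R79: shipping_addr=NULL, billing_addr=28 Main St → 28 Main St
row_key=R83: shipping_addr=35 Main St → 35 Main St
row_key=R87: shipping_addr=20 Hill Ln → 20 Hill Ln
row_key=R91: shipping_addr=NULL, billing_addr=14 Elm St → 14 Elm St

37 Elm St, 50 Pine Rd, 12 Main St, 9 Elm Ave, 28 Elm Ave, 12 Main St, 28 Main St, 35 Main St, 20 Hill Ln, 14 Elm St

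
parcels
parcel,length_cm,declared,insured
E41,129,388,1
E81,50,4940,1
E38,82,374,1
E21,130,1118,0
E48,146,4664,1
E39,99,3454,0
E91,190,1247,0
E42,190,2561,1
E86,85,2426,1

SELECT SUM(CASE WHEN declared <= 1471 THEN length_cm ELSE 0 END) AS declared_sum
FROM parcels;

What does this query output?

531

parcel=E41: ✓ → 129
parcel=E81: ✗
parcel=E38: ✓ → 82
parcel=E21: ✓ → 130
parcel=E48: ✗
parcel=E39: ✗
parcel=E91: ✓ → 190
parcel=E42: ✗
parcel=E86: ✗
declared_sum = 129 + 82 + 130 + 190 = 531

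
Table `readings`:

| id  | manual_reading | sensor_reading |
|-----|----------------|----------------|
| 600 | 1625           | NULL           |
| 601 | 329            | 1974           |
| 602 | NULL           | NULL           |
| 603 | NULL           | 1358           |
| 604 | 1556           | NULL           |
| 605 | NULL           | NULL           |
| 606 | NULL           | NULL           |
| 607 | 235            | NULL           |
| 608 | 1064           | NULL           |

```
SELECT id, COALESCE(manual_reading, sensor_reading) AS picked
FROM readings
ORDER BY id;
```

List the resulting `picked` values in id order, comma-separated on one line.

1625, 329, NULL, 1358, 1556, NULL, NULL, 235, 1064

id=600: manual_reading=1625 → 1625
id=601: manual_reading=329 → 329
id=602: manual_reading=NULL, sensor_reading=NULL (all NULL) → NULL
id=603: manual_reading=NULL, sensor_reading=1358 → 1358
id=604: manual_reading=1556 → 1556
id=605: manual_reading=NULL, sensor_reading=NULL (all NULL) → NULL
id=606: manual_reading=NULL, sensor_reading=NULL (all NULL) → NULL
id=607: manual_reading=235 → 235
id=608: manual_reading=1064 → 1064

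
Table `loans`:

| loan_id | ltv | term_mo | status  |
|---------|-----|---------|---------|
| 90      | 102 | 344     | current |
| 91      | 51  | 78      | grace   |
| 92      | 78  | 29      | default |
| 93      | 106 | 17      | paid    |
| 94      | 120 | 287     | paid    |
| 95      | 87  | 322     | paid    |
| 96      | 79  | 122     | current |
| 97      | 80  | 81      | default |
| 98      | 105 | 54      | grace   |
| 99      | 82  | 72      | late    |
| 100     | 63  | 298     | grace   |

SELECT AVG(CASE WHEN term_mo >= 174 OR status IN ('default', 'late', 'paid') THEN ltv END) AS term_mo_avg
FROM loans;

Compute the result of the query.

loan_id=90: ✓ → 102
loan_id=91: ✗
loan_id=92: ✓ → 78
loan_id=93: ✓ → 106
loan_id=94: ✓ → 120
loan_id=95: ✓ → 87
loan_id=96: ✗
loan_id=97: ✓ → 80
loan_id=98: ✗
loan_id=99: ✓ → 82
loan_id=100: ✓ → 63
term_mo_avg = (102 + 78 + 106 + 120 + 87 + 80 + 82 + 63) / 8 = 89.75

89.75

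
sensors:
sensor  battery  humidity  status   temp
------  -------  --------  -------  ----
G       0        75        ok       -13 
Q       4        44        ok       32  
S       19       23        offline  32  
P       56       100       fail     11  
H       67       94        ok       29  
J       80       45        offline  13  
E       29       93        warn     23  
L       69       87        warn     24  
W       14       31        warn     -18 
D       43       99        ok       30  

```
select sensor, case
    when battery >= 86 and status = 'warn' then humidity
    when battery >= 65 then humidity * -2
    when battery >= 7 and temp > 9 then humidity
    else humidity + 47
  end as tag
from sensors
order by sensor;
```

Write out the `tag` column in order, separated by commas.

99, 93, 122, -188, -90, -174, 100, 91, 23, 78

sensor=D: battery >= 7 and temp > 9 → 99
sensor=E: battery >= 7 and temp > 9 → 93
sensor=G: ELSE → 122
sensor=H: battery >= 65 → -188
sensor=J: battery >= 65 → -90
sensor=L: battery >= 65 → -174
sensor=P: battery >= 7 and temp > 9 → 100
sensor=Q: ELSE → 91
sensor=S: battery >= 7 and temp > 9 → 23
sensor=W: ELSE → 78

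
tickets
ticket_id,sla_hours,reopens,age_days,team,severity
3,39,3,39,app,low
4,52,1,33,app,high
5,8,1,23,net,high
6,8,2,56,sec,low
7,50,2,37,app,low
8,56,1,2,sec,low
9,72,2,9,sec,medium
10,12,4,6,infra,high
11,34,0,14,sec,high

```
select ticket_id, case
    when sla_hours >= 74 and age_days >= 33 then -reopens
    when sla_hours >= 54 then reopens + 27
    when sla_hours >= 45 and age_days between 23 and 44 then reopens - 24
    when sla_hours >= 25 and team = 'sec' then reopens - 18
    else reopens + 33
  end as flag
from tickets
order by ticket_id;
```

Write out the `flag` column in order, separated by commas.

36, -23, 34, 35, -22, 28, 29, 37, -18

ticket_id=3: ELSE → 36
ticket_id=4: sla_hours >= 45 and age_days between 23 and 44 → -23
ticket_id=5: ELSE → 34
ticket_id=6: ELSE → 35
ticket_id=7: sla_hours >= 45 and age_days between 23 and 44 → -22
ticket_id=8: sla_hours >= 54 → 28
ticket_id=9: sla_hours >= 54 → 29
ticket_id=10: ELSE → 37
ticket_id=11: sla_hours >= 25 and team = 'sec' → -18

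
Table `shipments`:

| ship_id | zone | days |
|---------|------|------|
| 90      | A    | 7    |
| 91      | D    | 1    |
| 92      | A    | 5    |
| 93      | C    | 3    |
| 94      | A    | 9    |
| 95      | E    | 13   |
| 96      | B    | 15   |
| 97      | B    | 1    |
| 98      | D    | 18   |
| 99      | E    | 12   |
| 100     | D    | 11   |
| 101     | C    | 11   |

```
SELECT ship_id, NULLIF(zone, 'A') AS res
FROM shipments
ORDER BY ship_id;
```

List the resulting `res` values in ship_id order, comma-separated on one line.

ship_id=90: zone=A vs A: equal → NULL
ship_id=91: zone=D vs A: differ → D
ship_id=92: zone=A vs A: equal → NULL
ship_id=93: zone=C vs A: differ → C
ship_id=94: zone=A vs A: equal → NULL
ship_id=95: zone=E vs A: differ → E
ship_id=96: zone=B vs A: differ → B
ship_id=97: zone=B vs A: differ → B
ship_id=98: zone=D vs A: differ → D
ship_id=99: zone=E vs A: differ → E
ship_id=100: zone=D vs A: differ → D
ship_id=101: zone=C vs A: differ → C

NULL, D, NULL, C, NULL, E, B, B, D, E, D, C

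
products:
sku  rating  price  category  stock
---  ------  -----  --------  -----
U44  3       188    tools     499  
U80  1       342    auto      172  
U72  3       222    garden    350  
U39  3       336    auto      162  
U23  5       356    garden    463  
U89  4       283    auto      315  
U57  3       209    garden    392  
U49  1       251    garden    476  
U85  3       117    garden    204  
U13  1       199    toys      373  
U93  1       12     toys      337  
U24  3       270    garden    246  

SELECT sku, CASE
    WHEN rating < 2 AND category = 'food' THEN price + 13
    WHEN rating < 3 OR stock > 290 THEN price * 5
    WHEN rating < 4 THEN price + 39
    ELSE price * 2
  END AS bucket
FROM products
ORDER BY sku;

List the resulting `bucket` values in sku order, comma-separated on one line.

995, 1780, 309, 375, 940, 1255, 1045, 1110, 1710, 156, 1415, 60

sku=U13: rating < 3 OR stock > 290 → 995
sku=U23: rating < 3 OR stock > 290 → 1780
sku=U24: rating < 4 → 309
sku=U39: rating < 4 → 375
sku=U44: rating < 3 OR stock > 290 → 940
sku=U49: rating < 3 OR stock > 290 → 1255
sku=U57: rating < 3 OR stock > 290 → 1045
sku=U72: rating < 3 OR stock > 290 → 1110
sku=U80: rating < 3 OR stock > 290 → 1710
sku=U85: rating < 4 → 156
sku=U89: rating < 3 OR stock > 290 → 1415
sku=U93: rating < 3 OR stock > 290 → 60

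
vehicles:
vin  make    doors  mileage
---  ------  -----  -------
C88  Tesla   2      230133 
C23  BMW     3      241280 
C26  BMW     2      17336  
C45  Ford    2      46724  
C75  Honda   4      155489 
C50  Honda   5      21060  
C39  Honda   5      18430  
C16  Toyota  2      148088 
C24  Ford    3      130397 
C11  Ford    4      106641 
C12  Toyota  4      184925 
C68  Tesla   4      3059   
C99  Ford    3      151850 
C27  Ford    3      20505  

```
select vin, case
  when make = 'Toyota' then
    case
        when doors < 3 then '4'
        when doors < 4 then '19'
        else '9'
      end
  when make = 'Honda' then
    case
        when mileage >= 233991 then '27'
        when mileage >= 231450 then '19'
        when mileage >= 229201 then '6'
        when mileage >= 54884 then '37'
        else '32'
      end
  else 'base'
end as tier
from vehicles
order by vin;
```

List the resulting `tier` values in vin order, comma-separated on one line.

vin=C11: make='Ford' → outer ELSE → base
vin=C12: make='Toyota' → inner[ELSE] → 9
vin=C16: make='Toyota' → inner[doors < 3] → 4
vin=C23: make='BMW' → outer ELSE → base
vin=C24: make='Ford' → outer ELSE → base
vin=C26: make='BMW' → outer ELSE → base
vin=C27: make='Ford' → outer ELSE → base
vin=C39: make='Honda' → inner[ELSE] → 32
vin=C45: make='Ford' → outer ELSE → base
vin=C50: make='Honda' → inner[ELSE] → 32
vin=C68: make='Tesla' → outer ELSE → base
vin=C75: make='Honda' → inner[mileage >= 54884] → 37
vin=C88: make='Tesla' → outer ELSE → base
vin=C99: make='Ford' → outer ELSE → base

base, 9, 4, base, base, base, base, 32, base, 32, base, 37, base, base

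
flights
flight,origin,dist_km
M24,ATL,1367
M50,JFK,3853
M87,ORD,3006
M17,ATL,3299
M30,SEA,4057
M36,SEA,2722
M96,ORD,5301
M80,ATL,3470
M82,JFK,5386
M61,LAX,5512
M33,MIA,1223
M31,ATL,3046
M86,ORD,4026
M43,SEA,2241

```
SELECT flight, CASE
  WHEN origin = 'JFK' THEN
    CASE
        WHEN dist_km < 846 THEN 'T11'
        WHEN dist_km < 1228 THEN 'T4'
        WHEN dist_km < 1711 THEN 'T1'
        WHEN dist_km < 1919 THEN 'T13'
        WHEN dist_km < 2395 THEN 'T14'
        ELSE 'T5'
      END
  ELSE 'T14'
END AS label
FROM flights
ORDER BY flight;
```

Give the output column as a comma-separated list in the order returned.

T14, T14, T14, T14, T14, T14, T14, T5, T14, T14, T5, T14, T14, T14

flight=M17: origin='ATL' → outer ELSE → T14
flight=M24: origin='ATL' → outer ELSE → T14
flight=M30: origin='SEA' → outer ELSE → T14
flight=M31: origin='ATL' → outer ELSE → T14
flight=M33: origin='MIA' → outer ELSE → T14
flight=M36: origin='SEA' → outer ELSE → T14
flight=M43: origin='SEA' → outer ELSE → T14
flight=M50: origin='JFK' → inner[ELSE] → T5
flight=M61: origin='LAX' → outer ELSE → T14
flight=M80: origin='ATL' → outer ELSE → T14
flight=M82: origin='JFK' → inner[ELSE] → T5
flight=M86: origin='ORD' → outer ELSE → T14
flight=M87: origin='ORD' → outer ELSE → T14
flight=M96: origin='ORD' → outer ELSE → T14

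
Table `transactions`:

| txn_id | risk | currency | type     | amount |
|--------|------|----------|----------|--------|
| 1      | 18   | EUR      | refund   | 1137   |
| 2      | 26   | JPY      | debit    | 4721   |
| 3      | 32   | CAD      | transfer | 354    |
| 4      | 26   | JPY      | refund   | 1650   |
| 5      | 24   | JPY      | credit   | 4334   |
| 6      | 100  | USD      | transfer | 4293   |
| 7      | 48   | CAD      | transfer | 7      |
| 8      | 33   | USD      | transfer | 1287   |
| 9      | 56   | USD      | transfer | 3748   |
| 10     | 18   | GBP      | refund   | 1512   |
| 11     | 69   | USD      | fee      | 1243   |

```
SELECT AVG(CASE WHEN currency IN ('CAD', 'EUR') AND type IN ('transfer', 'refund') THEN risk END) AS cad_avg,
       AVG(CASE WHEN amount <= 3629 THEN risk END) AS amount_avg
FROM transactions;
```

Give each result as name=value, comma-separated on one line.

cad_avg=32.6666666667, amount_avg=34.8571428571

[cad_avg: currency IN ('CAD', 'EUR') AND type IN ('transfer', 'refund')]
txn_id=1: ✓ → 18
txn_id=2: ✗
txn_id=3: ✓ → 32
txn_id=4: ✗
txn_id=5: ✗
txn_id=6: ✗
txn_id=7: ✓ → 48
txn_id=8: ✗
txn_id=9: ✗
txn_id=10: ✗
txn_id=11: ✗
cad_avg = (18 + 32 + 48) / 3 = 32.6666666667
—
[amount_avg: amount <= 3629]
txn_id=1: ✓ → 18
txn_id=2: ✗
txn_id=3: ✓ → 32
txn_id=4: ✓ → 26
txn_id=5: ✗
txn_id=6: ✗
txn_id=7: ✓ → 48
txn_id=8: ✓ → 33
txn_id=9: ✗
txn_id=10: ✓ → 18
txn_id=11: ✓ → 69
amount_avg = (18 + 32 + 26 + 48 + 33 + 18 + 69) / 7 = 34.8571428571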